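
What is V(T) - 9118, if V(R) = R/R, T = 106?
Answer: -9117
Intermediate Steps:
V(R) = 1
V(T) - 9118 = 1 - 9118 = -9117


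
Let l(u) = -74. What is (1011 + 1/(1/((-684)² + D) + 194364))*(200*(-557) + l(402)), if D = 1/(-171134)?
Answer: -876918193218073685428893/7780980688780513 ≈ -1.1270e+8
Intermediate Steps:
D = -1/171134 ≈ -5.8434e-6
(1011 + 1/(1/((-684)² + D) + 194364))*(200*(-557) + l(402)) = (1011 + 1/(1/((-684)² - 1/171134) + 194364))*(200*(-557) - 74) = (1011 + 1/(1/(467856 - 1/171134) + 194364))*(-111400 - 74) = (1011 + 1/(1/(80066068703/171134) + 194364))*(-111474) = (1011 + 1/(171134/80066068703 + 194364))*(-111474) = (1011 + 1/(15561961377561026/80066068703))*(-111474) = (1011 + 80066068703/15561961377561026)*(-111474) = (15733143032780265989/15561961377561026)*(-111474) = -876918193218073685428893/7780980688780513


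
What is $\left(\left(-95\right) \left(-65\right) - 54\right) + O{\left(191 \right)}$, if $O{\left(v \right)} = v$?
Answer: $6312$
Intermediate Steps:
$\left(\left(-95\right) \left(-65\right) - 54\right) + O{\left(191 \right)} = \left(\left(-95\right) \left(-65\right) - 54\right) + 191 = \left(6175 - 54\right) + 191 = 6121 + 191 = 6312$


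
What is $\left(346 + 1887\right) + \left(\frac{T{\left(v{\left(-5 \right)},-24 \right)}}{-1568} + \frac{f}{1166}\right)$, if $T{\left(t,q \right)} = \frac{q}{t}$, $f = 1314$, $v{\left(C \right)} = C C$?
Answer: $\frac{6382232149}{2856700} \approx 2234.1$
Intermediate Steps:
$v{\left(C \right)} = C^{2}$
$\left(346 + 1887\right) + \left(\frac{T{\left(v{\left(-5 \right)},-24 \right)}}{-1568} + \frac{f}{1166}\right) = \left(346 + 1887\right) + \left(\frac{\left(-24\right) \frac{1}{\left(-5\right)^{2}}}{-1568} + \frac{1314}{1166}\right) = 2233 + \left(- \frac{24}{25} \left(- \frac{1}{1568}\right) + 1314 \cdot \frac{1}{1166}\right) = 2233 + \left(\left(-24\right) \frac{1}{25} \left(- \frac{1}{1568}\right) + \frac{657}{583}\right) = 2233 + \left(\left(- \frac{24}{25}\right) \left(- \frac{1}{1568}\right) + \frac{657}{583}\right) = 2233 + \left(\frac{3}{4900} + \frac{657}{583}\right) = 2233 + \frac{3221049}{2856700} = \frac{6382232149}{2856700}$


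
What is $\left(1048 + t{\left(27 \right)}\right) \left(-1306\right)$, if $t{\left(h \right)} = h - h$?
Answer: $-1368688$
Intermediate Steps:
$t{\left(h \right)} = 0$
$\left(1048 + t{\left(27 \right)}\right) \left(-1306\right) = \left(1048 + 0\right) \left(-1306\right) = 1048 \left(-1306\right) = -1368688$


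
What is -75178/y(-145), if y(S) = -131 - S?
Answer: -37589/7 ≈ -5369.9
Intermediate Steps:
-75178/y(-145) = -75178/(-131 - 1*(-145)) = -75178/(-131 + 145) = -75178/14 = -75178*1/14 = -37589/7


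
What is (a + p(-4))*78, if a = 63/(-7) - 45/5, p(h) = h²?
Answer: -156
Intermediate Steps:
a = -18 (a = 63*(-⅐) - 45*⅕ = -9 - 9 = -18)
(a + p(-4))*78 = (-18 + (-4)²)*78 = (-18 + 16)*78 = -2*78 = -156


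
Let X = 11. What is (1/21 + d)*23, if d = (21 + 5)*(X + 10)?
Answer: 263741/21 ≈ 12559.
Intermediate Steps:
d = 546 (d = (21 + 5)*(11 + 10) = 26*21 = 546)
(1/21 + d)*23 = (1/21 + 546)*23 = (11467/21)*23 = 263741/21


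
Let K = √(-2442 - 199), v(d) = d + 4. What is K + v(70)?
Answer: 74 + I*√2641 ≈ 74.0 + 51.391*I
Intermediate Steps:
v(d) = 4 + d
K = I*√2641 (K = √(-2641) = I*√2641 ≈ 51.391*I)
K + v(70) = I*√2641 + (4 + 70) = I*√2641 + 74 = 74 + I*√2641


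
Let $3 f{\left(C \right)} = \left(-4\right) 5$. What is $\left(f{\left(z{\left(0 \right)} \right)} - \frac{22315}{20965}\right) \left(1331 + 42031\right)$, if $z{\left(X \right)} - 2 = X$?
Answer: $- \frac{1405637046}{4193} \approx -3.3523 \cdot 10^{5}$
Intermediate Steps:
$z{\left(X \right)} = 2 + X$
$f{\left(C \right)} = - \frac{20}{3}$ ($f{\left(C \right)} = \frac{\left(-4\right) 5}{3} = \frac{1}{3} \left(-20\right) = - \frac{20}{3}$)
$\left(f{\left(z{\left(0 \right)} \right)} - \frac{22315}{20965}\right) \left(1331 + 42031\right) = \left(- \frac{20}{3} - \frac{22315}{20965}\right) \left(1331 + 42031\right) = \left(- \frac{20}{3} - \frac{4463}{4193}\right) 43362 = \left(- \frac{97249}{12579}\right) 43362 = - \frac{1405637046}{4193}$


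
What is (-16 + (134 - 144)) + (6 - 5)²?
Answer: -25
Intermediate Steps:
(-16 + (134 - 144)) + (6 - 5)² = (-16 - 10) + 1² = -26 + 1 = -25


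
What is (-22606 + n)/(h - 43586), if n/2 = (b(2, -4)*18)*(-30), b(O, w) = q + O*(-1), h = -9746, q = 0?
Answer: 10223/26666 ≈ 0.38337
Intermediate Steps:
b(O, w) = -O (b(O, w) = 0 + O*(-1) = 0 - O = -O)
n = 2160 (n = 2*((-1*2*18)*(-30)) = 2*(-2*18*(-30)) = 2*(-36*(-30)) = 2*1080 = 2160)
(-22606 + n)/(h - 43586) = (-22606 + 2160)/(-9746 - 43586) = -20446/(-53332) = -20446*(-1/53332) = 10223/26666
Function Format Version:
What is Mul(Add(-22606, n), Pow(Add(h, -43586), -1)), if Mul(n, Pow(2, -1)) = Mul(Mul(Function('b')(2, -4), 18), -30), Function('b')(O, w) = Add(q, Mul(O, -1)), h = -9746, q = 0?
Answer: Rational(10223, 26666) ≈ 0.38337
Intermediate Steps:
Function('b')(O, w) = Mul(-1, O) (Function('b')(O, w) = Add(0, Mul(O, -1)) = Add(0, Mul(-1, O)) = Mul(-1, O))
n = 2160 (n = Mul(2, Mul(Mul(Mul(-1, 2), 18), -30)) = Mul(2, Mul(Mul(-2, 18), -30)) = Mul(2, Mul(-36, -30)) = Mul(2, 1080) = 2160)
Mul(Add(-22606, n), Pow(Add(h, -43586), -1)) = Mul(Add(-22606, 2160), Pow(Add(-9746, -43586), -1)) = Mul(-20446, Pow(-53332, -1)) = Mul(-20446, Rational(-1, 53332)) = Rational(10223, 26666)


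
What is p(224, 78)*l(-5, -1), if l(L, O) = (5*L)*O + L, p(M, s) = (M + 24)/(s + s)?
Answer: 1240/39 ≈ 31.795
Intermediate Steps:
p(M, s) = (24 + M)/(2*s) (p(M, s) = (24 + M)/((2*s)) = (24 + M)*(1/(2*s)) = (24 + M)/(2*s))
l(L, O) = L + 5*L*O (l(L, O) = 5*L*O + L = L + 5*L*O)
p(224, 78)*l(-5, -1) = ((½)*(24 + 224)/78)*(-5*(1 + 5*(-1))) = ((½)*(1/78)*248)*(-5*(1 - 5)) = 62*(-5*(-4))/39 = (62/39)*20 = 1240/39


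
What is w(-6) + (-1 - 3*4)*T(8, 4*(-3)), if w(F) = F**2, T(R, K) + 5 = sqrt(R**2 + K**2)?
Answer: 101 - 52*sqrt(13) ≈ -86.489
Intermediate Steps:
T(R, K) = -5 + sqrt(K**2 + R**2) (T(R, K) = -5 + sqrt(R**2 + K**2) = -5 + sqrt(K**2 + R**2))
w(-6) + (-1 - 3*4)*T(8, 4*(-3)) = (-6)**2 + (-1 - 3*4)*(-5 + sqrt((4*(-3))**2 + 8**2)) = 36 + (-1 - 12)*(-5 + sqrt((-12)**2 + 64)) = 36 - 13*(-5 + sqrt(144 + 64)) = 36 - 13*(-5 + sqrt(208)) = 36 - 13*(-5 + 4*sqrt(13)) = 36 + (65 - 52*sqrt(13)) = 101 - 52*sqrt(13)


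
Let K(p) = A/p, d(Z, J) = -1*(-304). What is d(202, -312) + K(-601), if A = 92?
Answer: 182612/601 ≈ 303.85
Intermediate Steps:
d(Z, J) = 304
K(p) = 92/p
d(202, -312) + K(-601) = 304 + 92/(-601) = 304 + 92*(-1/601) = 304 - 92/601 = 182612/601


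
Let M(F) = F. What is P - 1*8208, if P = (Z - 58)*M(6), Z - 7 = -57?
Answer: -8856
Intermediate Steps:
Z = -50 (Z = 7 - 57 = -50)
P = -648 (P = (-50 - 58)*6 = -108*6 = -648)
P - 1*8208 = -648 - 1*8208 = -648 - 8208 = -8856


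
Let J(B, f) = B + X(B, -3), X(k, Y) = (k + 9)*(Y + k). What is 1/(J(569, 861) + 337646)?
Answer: 1/665363 ≈ 1.5029e-6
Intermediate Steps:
X(k, Y) = (9 + k)*(Y + k)
J(B, f) = -27 + B² + 7*B (J(B, f) = B + (B² + 9*(-3) + 9*B - 3*B) = B + (B² - 27 + 9*B - 3*B) = B + (-27 + B² + 6*B) = -27 + B² + 7*B)
1/(J(569, 861) + 337646) = 1/((-27 + 569² + 7*569) + 337646) = 1/((-27 + 323761 + 3983) + 337646) = 1/(327717 + 337646) = 1/665363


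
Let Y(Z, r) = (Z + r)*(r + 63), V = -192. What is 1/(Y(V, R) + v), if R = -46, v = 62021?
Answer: 1/57975 ≈ 1.7249e-5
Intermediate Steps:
Y(Z, r) = (63 + r)*(Z + r) (Y(Z, r) = (Z + r)*(63 + r) = (63 + r)*(Z + r))
1/(Y(V, R) + v) = 1/(((-46)**2 + 63*(-192) + 63*(-46) - 192*(-46)) + 62021) = 1/((2116 - 12096 - 2898 + 8832) + 62021) = 1/(-4046 + 62021) = 1/57975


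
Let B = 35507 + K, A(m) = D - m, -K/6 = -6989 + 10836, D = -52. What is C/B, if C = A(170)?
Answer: -222/12425 ≈ -0.017867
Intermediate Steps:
K = -23082 (K = -6*(-6989 + 10836) = -6*3847 = -23082)
A(m) = -52 - m
B = 12425 (B = 35507 - 23082 = 12425)
C = -222 (C = -52 - 1*170 = -52 - 170 = -222)
C/B = -222/12425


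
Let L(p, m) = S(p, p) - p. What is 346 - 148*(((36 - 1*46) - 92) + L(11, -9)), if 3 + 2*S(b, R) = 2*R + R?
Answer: 14850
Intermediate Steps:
S(b, R) = -3/2 + 3*R/2 (S(b, R) = -3/2 + (2*R + R)/2 = -3/2 + (3*R)/2 = -3/2 + 3*R/2)
L(p, m) = -3/2 + p/2 (L(p, m) = (-3/2 + 3*p/2) - p = -3/2 + p/2)
346 - 148*(((36 - 1*46) - 92) + L(11, -9)) = 346 - 148*(((36 - 1*46) - 92) + (-3/2 + (½)*11)) = 346 - 148*(((36 - 46) - 92) + (-3/2 + 11/2)) = 346 - 148*((-10 - 92) + 4) = 346 - 148*(-102 + 4) = 346 - 148*(-98) = 346 + 14504 = 14850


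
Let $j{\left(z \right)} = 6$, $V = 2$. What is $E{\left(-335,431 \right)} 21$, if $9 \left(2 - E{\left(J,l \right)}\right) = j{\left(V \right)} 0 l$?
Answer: $42$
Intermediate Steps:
$E{\left(J,l \right)} = 2$ ($E{\left(J,l \right)} = 2 - \frac{6 \cdot 0 l}{9} = 2 - \frac{0 l}{9} = 2 - 0 = 2 + 0 = 2$)
$E{\left(-335,431 \right)} 21 = 2 \cdot 21 = 42$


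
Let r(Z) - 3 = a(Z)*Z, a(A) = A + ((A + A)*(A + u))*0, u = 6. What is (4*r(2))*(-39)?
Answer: -1092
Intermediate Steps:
a(A) = A (a(A) = A + ((A + A)*(A + 6))*0 = A + ((2*A)*(6 + A))*0 = A + (2*A*(6 + A))*0 = A + 0 = A)
r(Z) = 3 + Z² (r(Z) = 3 + Z*Z = 3 + Z²)
(4*r(2))*(-39) = (4*(3 + 2²))*(-39) = (4*(3 + 4))*(-39) = (4*7)*(-39) = 28*(-39) = -1092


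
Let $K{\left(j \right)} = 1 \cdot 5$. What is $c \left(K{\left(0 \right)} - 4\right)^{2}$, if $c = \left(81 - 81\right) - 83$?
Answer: $-83$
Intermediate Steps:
$K{\left(j \right)} = 5$
$c = -83$ ($c = 0 - 83 = -83$)
$c \left(K{\left(0 \right)} - 4\right)^{2} = - 83 \left(5 - 4\right)^{2} = - 83 \cdot 1^{2} = \left(-83\right) 1 = -83$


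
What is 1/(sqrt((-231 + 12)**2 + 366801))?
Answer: sqrt(414762)/414762 ≈ 0.0015527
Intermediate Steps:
1/(sqrt((-231 + 12)**2 + 366801)) = 1/(sqrt((-219)**2 + 366801)) = 1/(sqrt(47961 + 366801)) = 1/(sqrt(414762)) = sqrt(414762)/414762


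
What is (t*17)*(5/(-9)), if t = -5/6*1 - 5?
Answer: 2975/54 ≈ 55.093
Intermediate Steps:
t = -35/6 (t = -5*⅙*1 - 5 = -⅚*1 - 5 = -⅚ - 5 = -35/6 ≈ -5.8333)
(t*17)*(5/(-9)) = (-35/6*17)*(5/(-9)) = -2975*(-1)/(6*9) = -595/6*(-5/9) = 2975/54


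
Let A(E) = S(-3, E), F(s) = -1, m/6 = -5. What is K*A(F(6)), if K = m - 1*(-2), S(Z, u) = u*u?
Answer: -28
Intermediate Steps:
m = -30 (m = 6*(-5) = -30)
S(Z, u) = u²
A(E) = E²
K = -28 (K = -30 - 1*(-2) = -30 + 2 = -28)
K*A(F(6)) = -28*(-1)² = -28*1 = -28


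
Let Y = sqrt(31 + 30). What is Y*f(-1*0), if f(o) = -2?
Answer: -2*sqrt(61) ≈ -15.620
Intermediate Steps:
Y = sqrt(61) ≈ 7.8102
Y*f(-1*0) = sqrt(61)*(-2) = -2*sqrt(61)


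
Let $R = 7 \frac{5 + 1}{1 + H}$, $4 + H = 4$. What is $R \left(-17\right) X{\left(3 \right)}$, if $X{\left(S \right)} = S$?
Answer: $-2142$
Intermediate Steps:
$H = 0$ ($H = -4 + 4 = 0$)
$R = 42$ ($R = 7 \frac{5 + 1}{1 + 0} = 7 \cdot \frac{6}{1} = 7 \cdot 6 \cdot 1 = 7 \cdot 6 = 42$)
$R \left(-17\right) X{\left(3 \right)} = 42 \left(-17\right) 3 = \left(-714\right) 3 = -2142$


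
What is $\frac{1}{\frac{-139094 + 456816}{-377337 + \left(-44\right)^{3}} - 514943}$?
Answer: $- \frac{462521}{238172269025} \approx -1.942 \cdot 10^{-6}$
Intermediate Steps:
$\frac{1}{\frac{-139094 + 456816}{-377337 + \left(-44\right)^{3}} - 514943} = \frac{1}{\frac{317722}{-377337 - 85184} - 514943} = \frac{1}{\frac{317722}{-462521} - 514943} = \frac{1}{317722 \left(- \frac{1}{462521}\right) - 514943} = \frac{1}{- \frac{317722}{462521} - 514943} = \frac{1}{- \frac{238172269025}{462521}} = - \frac{462521}{238172269025}$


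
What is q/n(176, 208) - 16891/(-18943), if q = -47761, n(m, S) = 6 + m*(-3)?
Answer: 48081775/520434 ≈ 92.388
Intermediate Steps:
n(m, S) = 6 - 3*m
q/n(176, 208) - 16891/(-18943) = -47761/(6 - 3*176) - 16891/(-18943) = -47761/(6 - 528) - 16891*(-1/18943) = -47761/(-522) + 889/997 = -47761*(-1/522) + 889/997 = 47761/522 + 889/997 = 48081775/520434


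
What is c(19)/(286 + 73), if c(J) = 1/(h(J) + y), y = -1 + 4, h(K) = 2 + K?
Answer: 1/8616 ≈ 0.00011606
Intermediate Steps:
y = 3
c(J) = 1/(5 + J) (c(J) = 1/((2 + J) + 3) = 1/(5 + J))
c(19)/(286 + 73) = 1/((5 + 19)*(286 + 73)) = 1/(24*359) = (1/24)*(1/359) = 1/8616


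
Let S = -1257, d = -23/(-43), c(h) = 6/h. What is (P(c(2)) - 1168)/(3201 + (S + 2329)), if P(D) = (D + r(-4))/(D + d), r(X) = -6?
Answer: -177665/649496 ≈ -0.27354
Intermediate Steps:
d = 23/43 (d = -23*(-1/43) = 23/43 ≈ 0.53488)
P(D) = (-6 + D)/(23/43 + D) (P(D) = (D - 6)/(D + 23/43) = (-6 + D)/(23/43 + D))
(P(c(2)) - 1168)/(3201 + (S + 2329)) = (43*(-6 + 6/2)/(23 + 43*(6/2)) - 1168)/(3201 + (-1257 + 2329)) = (43*(-6 + 6*(½))/(23 + 43*(6*(½))) - 1168)/(3201 + 1072) = (43*(-6 + 3)/(23 + 43*3) - 1168)/4273 = (43*(-3)/(23 + 129) - 1168)*(1/4273) = (43*(-3)/152 - 1168)*(1/4273) = (43*(1/152)*(-3) - 1168)*(1/4273) = (-129/152 - 1168)*(1/4273) = -177665/152*1/4273 = -177665/649496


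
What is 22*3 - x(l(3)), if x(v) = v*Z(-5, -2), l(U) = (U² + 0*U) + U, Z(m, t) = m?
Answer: 126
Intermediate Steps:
l(U) = U + U² (l(U) = (U² + 0) + U = U² + U = U + U²)
x(v) = -5*v (x(v) = v*(-5) = -5*v)
22*3 - x(l(3)) = 22*3 - (-5)*3*(1 + 3) = 66 - (-5)*3*4 = 66 - (-5)*12 = 66 - 1*(-60) = 66 + 60 = 126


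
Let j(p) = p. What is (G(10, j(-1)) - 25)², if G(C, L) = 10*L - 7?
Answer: 1764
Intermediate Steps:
G(C, L) = -7 + 10*L
(G(10, j(-1)) - 25)² = ((-7 + 10*(-1)) - 25)² = ((-7 - 10) - 25)² = (-17 - 25)² = (-42)² = 1764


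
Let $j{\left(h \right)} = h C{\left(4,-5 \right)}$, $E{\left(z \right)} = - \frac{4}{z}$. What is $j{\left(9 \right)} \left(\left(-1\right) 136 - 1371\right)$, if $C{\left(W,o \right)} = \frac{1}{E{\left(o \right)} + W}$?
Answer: $- \frac{22605}{8} \approx -2825.6$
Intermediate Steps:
$C{\left(W,o \right)} = \frac{1}{W - \frac{4}{o}}$ ($C{\left(W,o \right)} = \frac{1}{- \frac{4}{o} + W} = \frac{1}{W - \frac{4}{o}}$)
$j{\left(h \right)} = \frac{5 h}{24}$ ($j{\left(h \right)} = h \left(- \frac{5}{-4 + 4 \left(-5\right)}\right) = h \left(- \frac{5}{-4 - 20}\right) = h \left(- \frac{5}{-24}\right) = h \left(\left(-5\right) \left(- \frac{1}{24}\right)\right) = h \frac{5}{24} = \frac{5 h}{24}$)
$j{\left(9 \right)} \left(\left(-1\right) 136 - 1371\right) = \frac{5}{24} \cdot 9 \left(\left(-1\right) 136 - 1371\right) = \frac{15 \left(-136 - 1371\right)}{8} = \frac{15}{8} \left(-1507\right) = - \frac{22605}{8}$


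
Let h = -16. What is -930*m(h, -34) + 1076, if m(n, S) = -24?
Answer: 23396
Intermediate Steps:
-930*m(h, -34) + 1076 = -930*(-24) + 1076 = 22320 + 1076 = 23396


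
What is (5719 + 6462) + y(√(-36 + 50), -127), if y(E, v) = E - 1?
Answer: 12180 + √14 ≈ 12184.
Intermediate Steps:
y(E, v) = -1 + E
(5719 + 6462) + y(√(-36 + 50), -127) = (5719 + 6462) + (-1 + √(-36 + 50)) = 12181 + (-1 + √14) = 12180 + √14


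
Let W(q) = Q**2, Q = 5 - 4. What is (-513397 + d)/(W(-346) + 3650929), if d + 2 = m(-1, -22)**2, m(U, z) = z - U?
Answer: -256479/1825465 ≈ -0.14050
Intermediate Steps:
Q = 1
d = 439 (d = -2 + (-22 - 1*(-1))**2 = -2 + (-22 + 1)**2 = -2 + (-21)**2 = -2 + 441 = 439)
W(q) = 1 (W(q) = 1**2 = 1)
(-513397 + d)/(W(-346) + 3650929) = (-513397 + 439)/(1 + 3650929) = -512958/3650930 = -512958*1/3650930 = -256479/1825465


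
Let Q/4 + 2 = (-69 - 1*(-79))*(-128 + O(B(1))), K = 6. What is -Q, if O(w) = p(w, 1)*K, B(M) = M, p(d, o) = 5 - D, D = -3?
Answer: 3208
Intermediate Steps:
p(d, o) = 8 (p(d, o) = 5 - 1*(-3) = 5 + 3 = 8)
O(w) = 48 (O(w) = 8*6 = 48)
Q = -3208 (Q = -8 + 4*((-69 - 1*(-79))*(-128 + 48)) = -8 + 4*((-69 + 79)*(-80)) = -8 + 4*(10*(-80)) = -8 + 4*(-800) = -8 - 3200 = -3208)
-Q = -1*(-3208) = 3208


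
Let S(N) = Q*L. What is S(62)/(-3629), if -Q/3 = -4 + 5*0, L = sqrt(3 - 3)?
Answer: 0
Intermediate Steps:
L = 0 (L = sqrt(0) = 0)
Q = 12 (Q = -3*(-4 + 5*0) = -3*(-4 + 0) = -3*(-4) = 12)
S(N) = 0 (S(N) = 12*0 = 0)
S(62)/(-3629) = 0/(-3629) = 0*(-1/3629) = 0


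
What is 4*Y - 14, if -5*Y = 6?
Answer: -94/5 ≈ -18.800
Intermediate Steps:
Y = -6/5 (Y = -⅕*6 = -6/5 ≈ -1.2000)
4*Y - 14 = 4*(-6/5) - 14 = -24/5 - 14 = -94/5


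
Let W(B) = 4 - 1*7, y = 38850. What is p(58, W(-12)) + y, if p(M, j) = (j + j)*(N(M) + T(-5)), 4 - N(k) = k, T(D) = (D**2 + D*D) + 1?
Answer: 38868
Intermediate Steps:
T(D) = 1 + 2*D**2 (T(D) = (D**2 + D**2) + 1 = 2*D**2 + 1 = 1 + 2*D**2)
N(k) = 4 - k
W(B) = -3 (W(B) = 4 - 7 = -3)
p(M, j) = 2*j*(55 - M) (p(M, j) = (j + j)*((4 - M) + (1 + 2*(-5)**2)) = (2*j)*((4 - M) + (1 + 2*25)) = (2*j)*((4 - M) + (1 + 50)) = (2*j)*((4 - M) + 51) = (2*j)*(55 - M) = 2*j*(55 - M))
p(58, W(-12)) + y = 2*(-3)*(55 - 1*58) + 38850 = 2*(-3)*(55 - 58) + 38850 = 2*(-3)*(-3) + 38850 = 18 + 38850 = 38868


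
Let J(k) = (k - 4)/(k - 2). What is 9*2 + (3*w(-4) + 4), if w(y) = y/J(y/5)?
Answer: 15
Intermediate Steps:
J(k) = (-4 + k)/(-2 + k)
w(y) = y*(-2 + y/5)/(-4 + y/5) (w(y) = y/(((-4 + y/5)/(-2 + y/5))) = y*((-2 + y/5)/(-4 + y/5)) = y*(-2 + y/5)/(-4 + y/5))
9*2 + (3*w(-4) + 4) = 9*2 + (3*(-4*(-10 - 4)/(-20 - 4)) + 4) = 18 + (3*(-4*(-14)/(-24)) + 4) = 18 + (3*(-4*(-1/24)*(-14)) + 4) = 18 + (3*(-7/3) + 4) = 18 + (-7 + 4) = 18 - 3 = 15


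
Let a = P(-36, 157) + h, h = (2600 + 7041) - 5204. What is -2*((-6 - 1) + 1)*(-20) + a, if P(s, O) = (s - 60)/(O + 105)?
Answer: 549759/131 ≈ 4196.6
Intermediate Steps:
h = 4437 (h = 9641 - 5204 = 4437)
P(s, O) = (-60 + s)/(105 + O)
a = 581199/131 (a = (-60 - 36)/(105 + 157) + 4437 = -96/262 + 4437 = (1/262)*(-96) + 4437 = -48/131 + 4437 = 581199/131 ≈ 4436.6)
-2*((-6 - 1) + 1)*(-20) + a = -2*((-6 - 1) + 1)*(-20) + 581199/131 = -2*(-7 + 1)*(-20) + 581199/131 = -2*(-6)*(-20) + 581199/131 = 12*(-20) + 581199/131 = -240 + 581199/131 = 549759/131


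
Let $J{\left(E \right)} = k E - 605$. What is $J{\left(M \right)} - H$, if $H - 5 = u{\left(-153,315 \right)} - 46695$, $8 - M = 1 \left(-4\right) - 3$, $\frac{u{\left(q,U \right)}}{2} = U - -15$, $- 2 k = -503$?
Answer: $\frac{98395}{2} \approx 49198.0$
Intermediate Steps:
$k = \frac{503}{2}$ ($k = \left(- \frac{1}{2}\right) \left(-503\right) = \frac{503}{2} \approx 251.5$)
$u{\left(q,U \right)} = 30 + 2 U$ ($u{\left(q,U \right)} = 2 \left(U - -15\right) = 2 \left(U + 15\right) = 2 \left(15 + U\right) = 30 + 2 U$)
$M = 15$ ($M = 8 - \left(1 \left(-4\right) - 3\right) = 8 - \left(-4 - 3\right) = 8 - -7 = 8 + 7 = 15$)
$H = -46030$ ($H = 5 + \left(\left(30 + 2 \cdot 315\right) - 46695\right) = 5 + \left(\left(30 + 630\right) - 46695\right) = 5 + \left(660 - 46695\right) = 5 - 46035 = -46030$)
$J{\left(E \right)} = -605 + \frac{503 E}{2}$ ($J{\left(E \right)} = \frac{503 E}{2} - 605 = -605 + \frac{503 E}{2}$)
$J{\left(M \right)} - H = \left(-605 + \frac{503}{2} \cdot 15\right) - -46030 = \left(-605 + \frac{7545}{2}\right) + 46030 = \frac{6335}{2} + 46030 = \frac{98395}{2}$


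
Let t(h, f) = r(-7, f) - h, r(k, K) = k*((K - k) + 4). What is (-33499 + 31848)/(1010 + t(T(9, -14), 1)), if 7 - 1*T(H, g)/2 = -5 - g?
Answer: -1651/930 ≈ -1.7753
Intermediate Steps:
T(H, g) = 24 + 2*g (T(H, g) = 14 - 2*(-5 - g) = 14 + (10 + 2*g) = 24 + 2*g)
r(k, K) = k*(4 + K - k)
t(h, f) = -77 - h - 7*f (t(h, f) = -7*(4 + f - 1*(-7)) - h = -7*(4 + f + 7) - h = -7*(11 + f) - h = (-77 - 7*f) - h = -77 - h - 7*f)
(-33499 + 31848)/(1010 + t(T(9, -14), 1)) = (-33499 + 31848)/(1010 + (-77 - (24 + 2*(-14)) - 7*1)) = -1651/(1010 + (-77 - (24 - 28) - 7)) = -1651/(1010 + (-77 - 1*(-4) - 7)) = -1651/(1010 + (-77 + 4 - 7)) = -1651/(1010 - 80) = -1651/930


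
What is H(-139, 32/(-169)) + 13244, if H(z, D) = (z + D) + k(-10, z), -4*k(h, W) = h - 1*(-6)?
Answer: 2214882/169 ≈ 13106.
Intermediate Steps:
k(h, W) = -3/2 - h/4 (k(h, W) = -(h - 1*(-6))/4 = -(h + 6)/4 = -(6 + h)/4 = -3/2 - h/4)
H(z, D) = 1 + D + z (H(z, D) = (z + D) + (-3/2 - ¼*(-10)) = (D + z) + (-3/2 + 5/2) = (D + z) + 1 = 1 + D + z)
H(-139, 32/(-169)) + 13244 = (1 + 32/(-169) - 139) + 13244 = (1 + 32*(-1/169) - 139) + 13244 = (1 - 32/169 - 139) + 13244 = -23354/169 + 13244 = 2214882/169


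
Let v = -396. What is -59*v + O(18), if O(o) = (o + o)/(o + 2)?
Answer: 116829/5 ≈ 23366.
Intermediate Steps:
O(o) = 2*o/(2 + o) (O(o) = (2*o)/(2 + o) = 2*o/(2 + o))
-59*v + O(18) = -59*(-396) + 2*18/(2 + 18) = 23364 + 2*18/20 = 23364 + 2*18*(1/20) = 23364 + 9/5 = 116829/5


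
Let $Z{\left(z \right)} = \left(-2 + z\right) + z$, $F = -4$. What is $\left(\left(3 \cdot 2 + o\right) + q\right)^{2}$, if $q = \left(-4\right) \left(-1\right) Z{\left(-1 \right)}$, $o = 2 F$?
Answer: $324$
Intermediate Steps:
$Z{\left(z \right)} = -2 + 2 z$
$o = -8$ ($o = 2 \left(-4\right) = -8$)
$q = -16$ ($q = \left(-4\right) \left(-1\right) \left(-2 + 2 \left(-1\right)\right) = 4 \left(-2 - 2\right) = 4 \left(-4\right) = -16$)
$\left(\left(3 \cdot 2 + o\right) + q\right)^{2} = \left(\left(3 \cdot 2 - 8\right) - 16\right)^{2} = \left(\left(6 - 8\right) - 16\right)^{2} = \left(-2 - 16\right)^{2} = \left(-18\right)^{2} = 324$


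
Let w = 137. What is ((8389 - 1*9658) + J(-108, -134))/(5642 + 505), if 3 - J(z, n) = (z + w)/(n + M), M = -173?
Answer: -388633/1887129 ≈ -0.20594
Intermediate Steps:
J(z, n) = 3 - (137 + z)/(-173 + n) (J(z, n) = 3 - (z + 137)/(n - 173) = 3 - (137 + z)/(-173 + n))
((8389 - 1*9658) + J(-108, -134))/(5642 + 505) = ((8389 - 1*9658) + (-656 - 1*(-108) + 3*(-134))/(-173 - 134))/(5642 + 505) = ((8389 - 9658) + (-656 + 108 - 402)/(-307))/6147 = (-1269 - 1/307*(-950))*(1/6147) = (-1269 + 950/307)*(1/6147) = -388633/307*1/6147 = -388633/1887129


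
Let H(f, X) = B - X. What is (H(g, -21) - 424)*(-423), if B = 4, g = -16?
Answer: 168777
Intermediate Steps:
H(f, X) = 4 - X
(H(g, -21) - 424)*(-423) = ((4 - 1*(-21)) - 424)*(-423) = ((4 + 21) - 424)*(-423) = (25 - 424)*(-423) = -399*(-423) = 168777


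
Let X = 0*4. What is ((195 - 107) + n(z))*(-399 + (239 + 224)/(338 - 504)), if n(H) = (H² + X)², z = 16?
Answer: -2188461964/83 ≈ -2.6367e+7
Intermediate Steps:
X = 0
n(H) = H⁴ (n(H) = (H² + 0)² = (H²)² = H⁴)
((195 - 107) + n(z))*(-399 + (239 + 224)/(338 - 504)) = ((195 - 107) + 16⁴)*(-399 + (239 + 224)/(338 - 504)) = (88 + 65536)*(-399 + 463/(-166)) = 65624*(-399 + 463*(-1/166)) = 65624*(-399 - 463/166) = 65624*(-66697/166) = -2188461964/83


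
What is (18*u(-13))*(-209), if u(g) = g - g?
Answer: 0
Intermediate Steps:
u(g) = 0
(18*u(-13))*(-209) = (18*0)*(-209) = 0*(-209) = 0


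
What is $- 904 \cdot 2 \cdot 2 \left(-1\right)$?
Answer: $3616$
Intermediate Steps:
$- 904 \cdot 2 \cdot 2 \left(-1\right) = - 904 \cdot 4 \left(-1\right) = \left(-904\right) \left(-4\right) = 3616$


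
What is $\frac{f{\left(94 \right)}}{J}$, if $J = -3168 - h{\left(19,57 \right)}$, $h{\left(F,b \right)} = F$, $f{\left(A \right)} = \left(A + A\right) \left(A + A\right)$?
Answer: $- \frac{35344}{3187} \approx -11.09$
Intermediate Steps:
$f{\left(A \right)} = 4 A^{2}$ ($f{\left(A \right)} = 2 A 2 A = 4 A^{2}$)
$J = -3187$ ($J = -3168 - 19 = -3187$)
$\frac{f{\left(94 \right)}}{J} = \frac{4 \cdot 94^{2}}{-3187} = 4 \cdot 8836 \left(- \frac{1}{3187}\right) = 35344 \left(- \frac{1}{3187}\right) = - \frac{35344}{3187}$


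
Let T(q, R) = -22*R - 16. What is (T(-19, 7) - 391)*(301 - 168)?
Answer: -74613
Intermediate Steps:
T(q, R) = -16 - 22*R
(T(-19, 7) - 391)*(301 - 168) = ((-16 - 22*7) - 391)*(301 - 168) = ((-16 - 154) - 391)*133 = (-170 - 391)*133 = -561*133 = -74613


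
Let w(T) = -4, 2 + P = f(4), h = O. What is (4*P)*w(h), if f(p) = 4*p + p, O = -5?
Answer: -288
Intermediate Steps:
h = -5
f(p) = 5*p
P = 18 (P = -2 + 5*4 = -2 + 20 = 18)
(4*P)*w(h) = (4*18)*(-4) = 72*(-4) = -288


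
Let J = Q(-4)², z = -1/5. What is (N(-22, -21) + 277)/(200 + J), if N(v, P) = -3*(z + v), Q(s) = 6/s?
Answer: 6872/4045 ≈ 1.6989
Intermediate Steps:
z = -⅕ (z = -1*⅕ = -⅕ ≈ -0.20000)
N(v, P) = ⅗ - 3*v (N(v, P) = -3*(-⅕ + v) = ⅗ - 3*v)
J = 9/4 (J = (6/(-4))² = (6*(-¼))² = (-3/2)² = 9/4 ≈ 2.2500)
(N(-22, -21) + 277)/(200 + J) = ((⅗ - 3*(-22)) + 277)/(200 + 9/4) = ((⅗ + 66) + 277)/(809/4) = (333/5 + 277)*(4/809) = (1718/5)*(4/809) = 6872/4045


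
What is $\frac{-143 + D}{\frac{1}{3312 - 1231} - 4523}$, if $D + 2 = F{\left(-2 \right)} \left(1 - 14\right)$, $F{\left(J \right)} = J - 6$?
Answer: $\frac{85321}{9412362} \approx 0.0090648$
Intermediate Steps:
$F{\left(J \right)} = -6 + J$ ($F{\left(J \right)} = J - 6 = -6 + J$)
$D = 102$ ($D = -2 + \left(-6 - 2\right) \left(1 - 14\right) = -2 - -104 = -2 + 104 = 102$)
$\frac{-143 + D}{\frac{1}{3312 - 1231} - 4523} = \frac{-143 + 102}{\frac{1}{3312 - 1231} - 4523} = - \frac{41}{\frac{1}{2081} - 4523} = - \frac{41}{- \frac{9412362}{2081}} = \left(-41\right) \left(- \frac{2081}{9412362}\right) = \frac{85321}{9412362}$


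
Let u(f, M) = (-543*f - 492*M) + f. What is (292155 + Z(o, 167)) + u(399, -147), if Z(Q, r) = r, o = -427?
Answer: 148388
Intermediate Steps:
u(f, M) = -542*f - 492*M
(292155 + Z(o, 167)) + u(399, -147) = (292155 + 167) + (-542*399 - 492*(-147)) = 292322 + (-216258 + 72324) = 292322 - 143934 = 148388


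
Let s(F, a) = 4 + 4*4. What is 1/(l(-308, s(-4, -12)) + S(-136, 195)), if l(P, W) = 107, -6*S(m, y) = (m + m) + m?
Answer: 1/175 ≈ 0.0057143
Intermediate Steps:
s(F, a) = 20 (s(F, a) = 4 + 16 = 20)
S(m, y) = -m/2 (S(m, y) = -((m + m) + m)/6 = -(2*m + m)/6 = -m/2)
1/(l(-308, s(-4, -12)) + S(-136, 195)) = 1/(107 - ½*(-136)) = 1/(107 + 68) = 1/175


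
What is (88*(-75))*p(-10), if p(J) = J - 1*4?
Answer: 92400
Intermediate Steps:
p(J) = -4 + J (p(J) = J - 4 = -4 + J)
(88*(-75))*p(-10) = (88*(-75))*(-4 - 10) = -6600*(-14) = 92400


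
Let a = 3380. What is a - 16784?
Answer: -13404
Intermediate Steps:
a - 16784 = 3380 - 16784 = -13404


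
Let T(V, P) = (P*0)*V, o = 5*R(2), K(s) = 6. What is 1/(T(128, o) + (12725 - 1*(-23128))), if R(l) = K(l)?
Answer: 1/35853 ≈ 2.7892e-5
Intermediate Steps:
R(l) = 6
o = 30 (o = 5*6 = 30)
T(V, P) = 0 (T(V, P) = 0*V = 0)
1/(T(128, o) + (12725 - 1*(-23128))) = 1/(0 + (12725 - 1*(-23128))) = 1/(0 + (12725 + 23128)) = 1/(0 + 35853) = 1/35853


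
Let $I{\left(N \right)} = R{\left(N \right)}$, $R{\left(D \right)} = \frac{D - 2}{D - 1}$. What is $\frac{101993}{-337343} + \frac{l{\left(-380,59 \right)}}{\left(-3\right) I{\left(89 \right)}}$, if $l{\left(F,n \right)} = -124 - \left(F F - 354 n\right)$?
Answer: $\frac{3670313797219}{88046523} \approx 41686.0$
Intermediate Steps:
$R{\left(D \right)} = \frac{-2 + D}{-1 + D}$
$I{\left(N \right)} = \frac{-2 + N}{-1 + N}$
$l{\left(F,n \right)} = -124 - F^{2} + 354 n$ ($l{\left(F,n \right)} = -124 - \left(F^{2} - 354 n\right) = -124 - F^{2} + 354 n$)
$\frac{101993}{-337343} + \frac{l{\left(-380,59 \right)}}{\left(-3\right) I{\left(89 \right)}} = \frac{101993}{-337343} + \frac{-124 - \left(-380\right)^{2} + 354 \cdot 59}{\left(-3\right) \frac{-2 + 89}{-1 + 89}} = 101993 \left(- \frac{1}{337343}\right) + \frac{-124 - 144400 + 20886}{\left(-3\right) \frac{1}{88} \cdot 87} = - \frac{101993}{337343} + \frac{-124 - 144400 + 20886}{\left(-3\right) \frac{1}{88} \cdot 87} = - \frac{101993}{337343} - \frac{123638}{\left(-3\right) \frac{87}{88}} = - \frac{101993}{337343} - \frac{123638}{- \frac{261}{88}} = - \frac{101993}{337343} - - \frac{10880144}{261} = - \frac{101993}{337343} + \frac{10880144}{261} = \frac{3670313797219}{88046523}$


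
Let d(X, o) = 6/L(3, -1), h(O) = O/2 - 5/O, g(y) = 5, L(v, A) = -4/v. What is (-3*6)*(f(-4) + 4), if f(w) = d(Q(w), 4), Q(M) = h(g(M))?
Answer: 9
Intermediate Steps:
h(O) = O/2 - 5/O (h(O) = O*(1/2) - 5/O = O/2 - 5/O)
Q(M) = 3/2 (Q(M) = (1/2)*5 - 5/5 = 5/2 - 5*1/5 = 5/2 - 1 = 3/2)
d(X, o) = -9/2 (d(X, o) = 6/((-4/3)) = 6/((-4*1/3)) = 6/(-4/3) = 6*(-3/4) = -9/2)
f(w) = -9/2
(-3*6)*(f(-4) + 4) = (-3*6)*(-9/2 + 4) = -18*(-1/2) = 9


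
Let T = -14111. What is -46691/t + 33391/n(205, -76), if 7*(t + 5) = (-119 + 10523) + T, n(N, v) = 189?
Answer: 186721315/707238 ≈ 264.01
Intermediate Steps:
t = -3742/7 (t = -5 + ((-119 + 10523) - 14111)/7 = -5 + (10404 - 14111)/7 = -5 + (1/7)*(-3707) = -5 - 3707/7 = -3742/7 ≈ -534.57)
-46691/t + 33391/n(205, -76) = -46691/(-3742/7) + 33391/189 = -46691*(-7/3742) + 33391*(1/189) = 326837/3742 + 33391/189 = 186721315/707238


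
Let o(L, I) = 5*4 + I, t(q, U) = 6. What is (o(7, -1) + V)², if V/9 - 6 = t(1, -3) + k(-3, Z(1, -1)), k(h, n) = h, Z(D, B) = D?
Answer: 10000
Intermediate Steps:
o(L, I) = 20 + I
V = 81 (V = 54 + 9*(6 - 3) = 54 + 9*3 = 54 + 27 = 81)
(o(7, -1) + V)² = ((20 - 1) + 81)² = (19 + 81)² = 100² = 10000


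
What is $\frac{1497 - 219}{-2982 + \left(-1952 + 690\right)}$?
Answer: $- \frac{639}{2122} \approx -0.30113$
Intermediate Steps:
$\frac{1497 - 219}{-2982 + \left(-1952 + 690\right)} = \frac{1278}{-2982 - 1262} = \frac{1278}{-4244} = 1278 \left(- \frac{1}{4244}\right) = - \frac{639}{2122}$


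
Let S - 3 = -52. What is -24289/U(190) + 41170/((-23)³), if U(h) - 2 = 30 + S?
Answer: 12818451/8993 ≈ 1425.4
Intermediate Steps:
S = -49 (S = 3 - 52 = -49)
U(h) = -17 (U(h) = 2 + (30 - 49) = 2 - 19 = -17)
-24289/U(190) + 41170/((-23)³) = -24289/(-17) + 41170/((-23)³) = -24289*(-1/17) + 41170/(-12167) = 24289/17 + 41170*(-1/12167) = 24289/17 - 1790/529 = 12818451/8993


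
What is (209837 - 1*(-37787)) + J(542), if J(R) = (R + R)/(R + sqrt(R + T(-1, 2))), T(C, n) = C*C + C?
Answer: 133965668/541 - 2*sqrt(542)/541 ≈ 2.4763e+5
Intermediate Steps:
T(C, n) = C + C**2 (T(C, n) = C**2 + C = C + C**2)
J(R) = 2*R/(R + sqrt(R)) (J(R) = (R + R)/(R + sqrt(R - (1 - 1))) = (2*R)/(R + sqrt(R - 1*0)) = (2*R)/(R + sqrt(R + 0)) = (2*R)/(R + sqrt(R)) = 2*R/(R + sqrt(R)))
(209837 - 1*(-37787)) + J(542) = (209837 - 1*(-37787)) + 2*542/(542 + sqrt(542)) = (209837 + 37787) + 1084/(542 + sqrt(542)) = 247624 + 1084/(542 + sqrt(542))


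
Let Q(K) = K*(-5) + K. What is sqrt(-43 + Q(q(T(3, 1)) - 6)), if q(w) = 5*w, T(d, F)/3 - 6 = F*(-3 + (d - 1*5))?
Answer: I*sqrt(79) ≈ 8.8882*I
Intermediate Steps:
T(d, F) = 18 + 3*F*(-8 + d) (T(d, F) = 18 + 3*(F*(-3 + (d - 1*5))) = 18 + 3*(F*(-3 + (d - 5))) = 18 + 3*(F*(-3 + (-5 + d))) = 18 + 3*(F*(-8 + d)) = 18 + 3*F*(-8 + d))
Q(K) = -4*K (Q(K) = -5*K + K = -4*K)
sqrt(-43 + Q(q(T(3, 1)) - 6)) = sqrt(-43 - 4*(5*(18 - 24*1 + 3*1*3) - 6)) = sqrt(-43 - 4*(5*(18 - 24 + 9) - 6)) = sqrt(-43 - 4*(5*3 - 6)) = sqrt(-43 - 4*(15 - 6)) = sqrt(-43 - 4*9) = sqrt(-43 - 36) = sqrt(-79) = I*sqrt(79)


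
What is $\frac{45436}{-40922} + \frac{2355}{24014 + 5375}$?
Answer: $- \frac{16742531}{16252117} \approx -1.0302$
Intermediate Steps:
$\frac{45436}{-40922} + \frac{2355}{24014 + 5375} = 45436 \left(- \frac{1}{40922}\right) + \frac{2355}{29389} = - \frac{614}{553} + 2355 \cdot \frac{1}{29389} = - \frac{614}{553} + \frac{2355}{29389} = - \frac{16742531}{16252117}$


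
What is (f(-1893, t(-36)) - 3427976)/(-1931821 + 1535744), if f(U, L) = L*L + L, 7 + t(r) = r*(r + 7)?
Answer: 2351570/396077 ≈ 5.9372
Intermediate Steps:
t(r) = -7 + r*(7 + r) (t(r) = -7 + r*(r + 7) = -7 + r*(7 + r))
f(U, L) = L + L**2 (f(U, L) = L**2 + L = L + L**2)
(f(-1893, t(-36)) - 3427976)/(-1931821 + 1535744) = ((-7 + (-36)**2 + 7*(-36))*(1 + (-7 + (-36)**2 + 7*(-36))) - 3427976)/(-1931821 + 1535744) = ((-7 + 1296 - 252)*(1 + (-7 + 1296 - 252)) - 3427976)/(-396077) = (1037*(1 + 1037) - 3427976)*(-1/396077) = (1037*1038 - 3427976)*(-1/396077) = (1076406 - 3427976)*(-1/396077) = -2351570*(-1/396077) = 2351570/396077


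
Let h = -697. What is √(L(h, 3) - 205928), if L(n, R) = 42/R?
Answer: I*√205914 ≈ 453.78*I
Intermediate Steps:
√(L(h, 3) - 205928) = √(42/3 - 205928) = √(42*(⅓) - 205928) = √(14 - 205928) = √(-205914) = I*√205914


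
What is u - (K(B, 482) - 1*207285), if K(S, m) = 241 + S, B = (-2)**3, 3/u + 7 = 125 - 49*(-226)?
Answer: 2317325987/11192 ≈ 2.0705e+5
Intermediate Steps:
u = 3/11192 (u = 3/(-7 + (125 - 49*(-226))) = 3/(-7 + (125 + 11074)) = 3/(-7 + 11199) = 3/11192 ≈ 0.00026805)
B = -8
u - (K(B, 482) - 1*207285) = 3/11192 - ((241 - 8) - 1*207285) = 3/11192 - (233 - 207285) = 3/11192 - 1*(-207052) = 3/11192 + 207052 = 2317325987/11192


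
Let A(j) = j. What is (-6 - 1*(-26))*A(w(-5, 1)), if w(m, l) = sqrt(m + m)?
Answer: 20*I*sqrt(10) ≈ 63.246*I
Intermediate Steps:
w(m, l) = sqrt(2)*sqrt(m) (w(m, l) = sqrt(2*m) = sqrt(2)*sqrt(m))
(-6 - 1*(-26))*A(w(-5, 1)) = (-6 - 1*(-26))*(sqrt(2)*sqrt(-5)) = (-6 + 26)*(sqrt(2)*(I*sqrt(5))) = 20*(I*sqrt(10)) = 20*I*sqrt(10)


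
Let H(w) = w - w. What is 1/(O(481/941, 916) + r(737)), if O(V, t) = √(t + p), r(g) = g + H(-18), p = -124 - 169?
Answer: 737/542546 - √623/542546 ≈ 0.0013124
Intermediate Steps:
H(w) = 0
p = -293
r(g) = g (r(g) = g + 0 = g)
O(V, t) = √(-293 + t) (O(V, t) = √(t - 293) = √(-293 + t))
1/(O(481/941, 916) + r(737)) = 1/(√(-293 + 916) + 737) = 1/(√623 + 737) = 1/(737 + √623)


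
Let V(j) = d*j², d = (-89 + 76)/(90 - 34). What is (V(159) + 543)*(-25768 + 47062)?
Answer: -453630645/4 ≈ -1.1341e+8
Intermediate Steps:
d = -13/56 ≈ -0.23214
V(j) = -13*j²/56
(V(159) + 543)*(-25768 + 47062) = (-13/56*159² + 543)*(-25768 + 47062) = (-13/56*25281 + 543)*21294 = (-328653/56 + 543)*21294 = -298245/56*21294 = -453630645/4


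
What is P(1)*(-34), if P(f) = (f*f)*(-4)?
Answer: 136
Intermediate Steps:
P(f) = -4*f² (P(f) = f²*(-4) = -4*f²)
P(1)*(-34) = -4*1²*(-34) = -4*1*(-34) = -4*(-34) = 136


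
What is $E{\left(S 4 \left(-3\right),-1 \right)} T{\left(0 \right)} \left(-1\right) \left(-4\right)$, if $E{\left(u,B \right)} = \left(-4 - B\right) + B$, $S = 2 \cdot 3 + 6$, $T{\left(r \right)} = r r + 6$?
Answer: $-96$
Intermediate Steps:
$T{\left(r \right)} = 6 + r^{2}$ ($T{\left(r \right)} = r^{2} + 6 = 6 + r^{2}$)
$S = 12$ ($S = 6 + 6 = 12$)
$E{\left(u,B \right)} = -4$
$E{\left(S 4 \left(-3\right),-1 \right)} T{\left(0 \right)} \left(-1\right) \left(-4\right) = - 4 \left(6 + 0^{2}\right) \left(-1\right) \left(-4\right) = - 4 \left(6 + 0\right) \left(-1\right) \left(-4\right) = - 4 \cdot 6 \left(-1\right) \left(-4\right) = - 4 \left(\left(-6\right) \left(-4\right)\right) = \left(-4\right) 24 = -96$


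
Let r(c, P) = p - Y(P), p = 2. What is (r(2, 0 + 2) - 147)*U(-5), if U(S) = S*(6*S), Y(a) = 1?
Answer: -21900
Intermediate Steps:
U(S) = 6*S²
r(c, P) = 1 (r(c, P) = 2 - 1*1 = 2 - 1 = 1)
(r(2, 0 + 2) - 147)*U(-5) = (1 - 147)*(6*(-5)²) = -876*25 = -146*150 = -21900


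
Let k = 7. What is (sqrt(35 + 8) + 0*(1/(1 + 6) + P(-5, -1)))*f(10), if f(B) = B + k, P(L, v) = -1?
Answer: 17*sqrt(43) ≈ 111.48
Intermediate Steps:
f(B) = 7 + B (f(B) = B + 7 = 7 + B)
(sqrt(35 + 8) + 0*(1/(1 + 6) + P(-5, -1)))*f(10) = (sqrt(35 + 8) + 0*(1/(1 + 6) - 1))*(7 + 10) = (sqrt(43) + 0*(1/7 - 1))*17 = (sqrt(43) + 0*(-6/7))*17 = (sqrt(43) + 0)*17 = sqrt(43)*17 = 17*sqrt(43)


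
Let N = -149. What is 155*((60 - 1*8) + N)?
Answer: -15035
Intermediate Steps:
155*((60 - 1*8) + N) = 155*((60 - 1*8) - 149) = 155*((60 - 8) - 149) = 155*(52 - 149) = 155*(-97) = -15035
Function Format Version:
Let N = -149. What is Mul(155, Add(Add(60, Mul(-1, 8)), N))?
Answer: -15035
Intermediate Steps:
Mul(155, Add(Add(60, Mul(-1, 8)), N)) = Mul(155, Add(Add(60, Mul(-1, 8)), -149)) = Mul(155, Add(Add(60, -8), -149)) = Mul(155, Add(52, -149)) = Mul(155, -97) = -15035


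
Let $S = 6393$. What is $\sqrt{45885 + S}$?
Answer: $\sqrt{52278} \approx 228.64$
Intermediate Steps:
$\sqrt{45885 + S} = \sqrt{45885 + 6393} = \sqrt{52278}$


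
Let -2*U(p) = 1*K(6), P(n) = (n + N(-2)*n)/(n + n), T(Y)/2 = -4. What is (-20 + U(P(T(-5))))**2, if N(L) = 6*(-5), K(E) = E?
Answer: 529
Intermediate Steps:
T(Y) = -8 (T(Y) = 2*(-4) = -8)
N(L) = -30
P(n) = -29/2 (P(n) = (n - 30*n)/(n + n) = (-29*n)/((2*n)) = (-29*n)*(1/(2*n)) = -29/2)
U(p) = -3 (U(p) = -6/2 = -1/2*6 = -3)
(-20 + U(P(T(-5))))**2 = (-20 - 3)**2 = (-23)**2 = 529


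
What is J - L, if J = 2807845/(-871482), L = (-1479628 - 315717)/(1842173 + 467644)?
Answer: -546777473675/223662659866 ≈ -2.4447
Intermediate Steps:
L = -1795345/2309817 ≈ -0.77727
J = -2807845/871482 (J = 2807845*(-1/871482) = -2807845/871482 ≈ -3.2219)
J - L = -2807845/871482 - 1*(-1795345/2309817) = -2807845/871482 + 1795345/2309817 = -546777473675/223662659866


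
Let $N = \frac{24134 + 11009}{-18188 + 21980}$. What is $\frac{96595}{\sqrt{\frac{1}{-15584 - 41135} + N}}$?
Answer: $\frac{77276 \sqrt{1071774633947043}}{79730881} \approx 31730.0$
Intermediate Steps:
$N = \frac{35143}{3792} \approx 9.2677$
$\frac{96595}{\sqrt{\frac{1}{-15584 - 41135} + N}} = \frac{96595}{\sqrt{\frac{1}{-15584 - 41135} + \frac{35143}{3792}}} = \frac{96595}{\sqrt{\frac{1}{-56719} + \frac{35143}{3792}}} = \frac{96595}{\sqrt{- \frac{1}{56719} + \frac{35143}{3792}}} = \frac{96595}{\sqrt{\frac{1993272025}{215078448}}} = \frac{96595}{\frac{5}{53769612} \sqrt{1071774633947043}} = 96595 \frac{4 \sqrt{1071774633947043}}{398654405} = \frac{77276 \sqrt{1071774633947043}}{79730881}$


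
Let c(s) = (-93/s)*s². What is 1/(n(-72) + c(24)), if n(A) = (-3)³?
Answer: -1/2259 ≈ -0.00044267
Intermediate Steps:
c(s) = -93*s
n(A) = -27
1/(n(-72) + c(24)) = 1/(-27 - 93*24) = 1/(-27 - 2232) = 1/(-2259) = -1/2259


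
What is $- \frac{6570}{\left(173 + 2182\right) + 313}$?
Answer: $- \frac{3285}{1334} \approx -2.4625$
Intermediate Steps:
$- \frac{6570}{\left(173 + 2182\right) + 313} = - \frac{6570}{2355 + 313} = - \frac{6570}{2668} = \left(-6570\right) \frac{1}{2668} = - \frac{3285}{1334}$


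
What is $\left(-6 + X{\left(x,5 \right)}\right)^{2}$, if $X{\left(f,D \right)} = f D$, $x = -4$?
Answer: $676$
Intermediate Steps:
$X{\left(f,D \right)} = D f$
$\left(-6 + X{\left(x,5 \right)}\right)^{2} = \left(-6 + 5 \left(-4\right)\right)^{2} = \left(-6 - 20\right)^{2} = \left(-26\right)^{2} = 676$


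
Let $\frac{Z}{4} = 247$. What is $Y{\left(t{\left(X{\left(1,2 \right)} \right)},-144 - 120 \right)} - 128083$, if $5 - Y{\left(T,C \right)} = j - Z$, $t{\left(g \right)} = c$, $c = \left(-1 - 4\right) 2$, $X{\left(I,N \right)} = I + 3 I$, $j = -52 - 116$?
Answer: $-126922$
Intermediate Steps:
$Z = 988$ ($Z = 4 \cdot 247 = 988$)
$j = -168$
$X{\left(I,N \right)} = 4 I$
$c = -10$ ($c = \left(-5\right) 2 = -10$)
$t{\left(g \right)} = -10$
$Y{\left(T,C \right)} = 1161$ ($Y{\left(T,C \right)} = 5 - \left(-168 - 988\right) = 5 - -1156 = 5 + 1156 = 1161$)
$Y{\left(t{\left(X{\left(1,2 \right)} \right)},-144 - 120 \right)} - 128083 = 1161 - 128083 = -126922$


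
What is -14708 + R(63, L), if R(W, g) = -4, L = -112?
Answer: -14712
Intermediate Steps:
-14708 + R(63, L) = -14708 - 4 = -14712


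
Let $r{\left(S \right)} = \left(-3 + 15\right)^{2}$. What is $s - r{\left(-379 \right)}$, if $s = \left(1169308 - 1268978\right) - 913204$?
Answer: $-1013018$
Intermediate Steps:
$r{\left(S \right)} = 144$ ($r{\left(S \right)} = 12^{2} = 144$)
$s = -1012874$ ($s = -99670 - 913204 = -1012874$)
$s - r{\left(-379 \right)} = -1012874 - 144 = -1013018$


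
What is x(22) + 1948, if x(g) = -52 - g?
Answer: 1874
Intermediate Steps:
x(22) + 1948 = (-52 - 1*22) + 1948 = (-52 - 22) + 1948 = -74 + 1948 = 1874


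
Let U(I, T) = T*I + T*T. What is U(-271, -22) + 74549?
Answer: 80995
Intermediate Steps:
U(I, T) = T² + I*T (U(I, T) = I*T + T² = T² + I*T)
U(-271, -22) + 74549 = -22*(-271 - 22) + 74549 = -22*(-293) + 74549 = 6446 + 74549 = 80995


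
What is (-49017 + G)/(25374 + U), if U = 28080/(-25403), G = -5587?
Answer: -693552706/322273821 ≈ -2.1521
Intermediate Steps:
U = -28080/25403 (U = 28080*(-1/25403) = -28080/25403 ≈ -1.1054)
(-49017 + G)/(25374 + U) = (-49017 - 5587)/(25374 - 28080/25403) = -54604/644547642/25403 = -54604*25403/644547642 = -693552706/322273821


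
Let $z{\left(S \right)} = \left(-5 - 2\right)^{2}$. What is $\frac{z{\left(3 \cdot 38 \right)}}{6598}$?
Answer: $\frac{49}{6598} \approx 0.0074265$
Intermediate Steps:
$z{\left(S \right)} = 49$ ($z{\left(S \right)} = \left(-7\right)^{2} = 49$)
$\frac{z{\left(3 \cdot 38 \right)}}{6598} = \frac{49}{6598}$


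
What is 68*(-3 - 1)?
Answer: -272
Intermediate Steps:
68*(-3 - 1) = 68*(-4) = -272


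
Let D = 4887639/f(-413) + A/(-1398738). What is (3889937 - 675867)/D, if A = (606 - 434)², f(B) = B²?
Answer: 13220985062607630/117784142867 ≈ 1.1225e+5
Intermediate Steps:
A = 29584 (A = 172² = 29584)
D = 3415740143143/119290670961 (D = 4887639/((-413)²) + 29584/(-1398738) = 4887639/170569 + 29584*(-1/1398738) = 4887639*(1/170569) - 14792/699369 = 4887639/170569 - 14792/699369 = 3415740143143/119290670961 ≈ 28.634)
(3889937 - 675867)/D = (3889937 - 675867)/(3415740143143/119290670961) = 3214070*(119290670961/3415740143143) = 13220985062607630/117784142867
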